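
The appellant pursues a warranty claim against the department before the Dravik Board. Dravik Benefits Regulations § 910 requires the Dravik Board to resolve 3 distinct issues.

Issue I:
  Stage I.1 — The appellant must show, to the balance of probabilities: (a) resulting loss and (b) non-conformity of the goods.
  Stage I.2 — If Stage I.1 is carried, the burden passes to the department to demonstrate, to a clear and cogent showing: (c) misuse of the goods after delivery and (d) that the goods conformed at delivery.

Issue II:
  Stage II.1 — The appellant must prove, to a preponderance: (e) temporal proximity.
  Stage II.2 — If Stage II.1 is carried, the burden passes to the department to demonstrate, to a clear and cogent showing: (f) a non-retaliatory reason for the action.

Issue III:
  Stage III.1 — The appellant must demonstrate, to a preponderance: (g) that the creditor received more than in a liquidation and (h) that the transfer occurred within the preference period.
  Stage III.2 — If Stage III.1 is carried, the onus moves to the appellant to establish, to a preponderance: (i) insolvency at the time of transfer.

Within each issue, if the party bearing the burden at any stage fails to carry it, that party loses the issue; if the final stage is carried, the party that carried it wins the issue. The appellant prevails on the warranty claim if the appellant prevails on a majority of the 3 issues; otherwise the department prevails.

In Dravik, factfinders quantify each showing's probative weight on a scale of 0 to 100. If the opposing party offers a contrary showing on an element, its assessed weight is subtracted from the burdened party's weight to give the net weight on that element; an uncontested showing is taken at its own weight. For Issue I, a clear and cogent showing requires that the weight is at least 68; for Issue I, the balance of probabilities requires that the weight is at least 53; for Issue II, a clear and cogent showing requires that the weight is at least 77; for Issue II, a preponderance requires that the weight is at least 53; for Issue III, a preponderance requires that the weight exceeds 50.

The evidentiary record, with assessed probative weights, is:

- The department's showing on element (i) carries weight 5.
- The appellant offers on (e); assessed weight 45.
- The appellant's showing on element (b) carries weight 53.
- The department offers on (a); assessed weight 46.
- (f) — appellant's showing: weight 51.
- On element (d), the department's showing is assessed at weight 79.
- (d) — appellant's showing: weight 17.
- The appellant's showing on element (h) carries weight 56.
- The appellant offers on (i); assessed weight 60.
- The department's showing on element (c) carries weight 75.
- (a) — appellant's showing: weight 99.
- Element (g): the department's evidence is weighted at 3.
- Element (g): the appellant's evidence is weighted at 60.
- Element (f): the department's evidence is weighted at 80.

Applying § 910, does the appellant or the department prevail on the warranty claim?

appellant

— Issue I —
At Stage I.1 the appellant must meet the balance of probabilities (weight is at least 53): on (a) the weight is 99 less the opposing 46 gives net 53, ≥ 53, so (a) meets the standard; on (b) the weight is 53, ≥ 53, so (b) meets the standard.
  The appellant carries Stage I.1; the department now bears the burden.
At Stage I.2 the department must meet a clear and cogent showing (weight is at least 68): on (c) the weight is 75, which does reach 68, so (c) meets the standard; on (d) the weight is 79 less the opposing 17 gives net 62, < 68, so (d) does not meet the standard.
  The department does not carry Stage I.2.
The analysis ends at Stage I.2; the appellant prevails on this issue.
— Issue II —
Stage II.1 — burden on appellant; standard: a preponderance (weight is at least 53).
    (e): 45 < 53 [not met]
  Stage II.1 not carried; the appellant fails its burden.
The analysis ends at Stage II.1; the department prevails on this issue.
— Issue III —
Stage III.1 (appellant, a preponderance, weight exceeds 50): (g) net 60−3=57 > 50 — meets; (h) 56 > 50 — meets.
  Stage III.1 carried; the burden remains with the appellant.
Stage III.2 (appellant, a preponderance, weight exceeds 50): (i) net 60−5=55 > 50 — meets.
  Stage III.2 carried; the final stage is satisfied.
Every stage carried; the appellant prevails on this issue.
Per-issue: Issue I → appellant; Issue II → department; Issue III → appellant. The appellant must prevail on a majority of issues; overall, the appellant prevails.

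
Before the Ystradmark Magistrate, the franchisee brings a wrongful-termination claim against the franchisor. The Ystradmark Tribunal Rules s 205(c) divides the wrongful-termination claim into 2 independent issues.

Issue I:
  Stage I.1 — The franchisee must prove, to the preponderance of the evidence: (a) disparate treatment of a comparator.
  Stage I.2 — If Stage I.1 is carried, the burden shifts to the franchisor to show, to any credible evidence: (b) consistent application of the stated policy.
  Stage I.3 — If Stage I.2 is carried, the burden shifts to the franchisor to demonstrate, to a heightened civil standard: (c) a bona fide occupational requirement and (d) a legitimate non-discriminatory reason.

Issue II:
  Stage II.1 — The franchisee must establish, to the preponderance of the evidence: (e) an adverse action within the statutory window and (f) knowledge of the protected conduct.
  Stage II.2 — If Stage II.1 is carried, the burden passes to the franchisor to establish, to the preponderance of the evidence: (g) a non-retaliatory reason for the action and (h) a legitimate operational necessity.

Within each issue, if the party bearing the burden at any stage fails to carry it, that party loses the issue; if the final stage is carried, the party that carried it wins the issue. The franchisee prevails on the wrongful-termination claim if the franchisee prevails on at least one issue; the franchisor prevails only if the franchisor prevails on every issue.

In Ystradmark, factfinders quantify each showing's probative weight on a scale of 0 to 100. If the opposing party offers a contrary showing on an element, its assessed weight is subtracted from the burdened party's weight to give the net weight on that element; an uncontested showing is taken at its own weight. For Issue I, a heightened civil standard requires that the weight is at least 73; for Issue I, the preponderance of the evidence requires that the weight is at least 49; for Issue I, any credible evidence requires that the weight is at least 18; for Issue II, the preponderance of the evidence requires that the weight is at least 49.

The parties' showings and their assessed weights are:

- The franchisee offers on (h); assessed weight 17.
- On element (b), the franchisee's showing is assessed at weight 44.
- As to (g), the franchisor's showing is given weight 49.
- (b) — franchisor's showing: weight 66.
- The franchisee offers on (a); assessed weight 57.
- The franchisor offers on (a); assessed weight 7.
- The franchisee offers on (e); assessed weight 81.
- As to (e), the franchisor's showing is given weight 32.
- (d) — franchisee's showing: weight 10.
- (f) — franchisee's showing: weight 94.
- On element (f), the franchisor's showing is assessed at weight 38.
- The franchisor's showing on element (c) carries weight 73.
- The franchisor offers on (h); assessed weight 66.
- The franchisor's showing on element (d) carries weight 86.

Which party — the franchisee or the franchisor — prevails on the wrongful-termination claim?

— Issue I —
At Stage I.1 the franchisee must meet the preponderance of the evidence (weight is at least 49): on (a) the weight is 57 less the opposing 7 gives net 50, which does reach 49, so (a) meets the standard.
  Stage I.1 carried; the burden shifts to the franchisor.
At Stage I.2 the franchisor must meet any credible evidence (weight is at least 18): on (b) the weight is 66 less the opposing 44 gives net 22, ≥ 18, so (b) meets the standard.
  All elements met. The franchisor retains the burden for Stage I.3.
At Stage I.3 the franchisor must meet a heightened civil standard (weight is at least 73): on (c) the weight is 73, ≥ 73, so (c) meets the standard; on (d) the weight is 86 less the opposing 10 gives net 76, which does reach 73, so (d) meets the standard.
  The franchisor carries the last stage.
All stages carried — the franchisor prevails on this issue.
— Issue II —
Stage II.1 (franchisee, the preponderance of the evidence, weight is at least 49): (e) net 81−32=49 ≥ 49 — meets; (f) net 94−38=56 ≥ 49 — meets.
  Stage II.1 is satisfied; the onus moves to the franchisor.
Stage II.2 (franchisor, the preponderance of the evidence, weight is at least 49): (g) 49 ≥ 49 — meets; (h) net 66−17=49 ≥ 49 — meets.
  All elements met at the final stage.
Every stage carried; the franchisor prevails on this issue.
Per-issue: Issue I → franchisor; Issue II → franchisor. The franchisee must prevail on at least one issue; overall, the franchisor prevails.

franchisor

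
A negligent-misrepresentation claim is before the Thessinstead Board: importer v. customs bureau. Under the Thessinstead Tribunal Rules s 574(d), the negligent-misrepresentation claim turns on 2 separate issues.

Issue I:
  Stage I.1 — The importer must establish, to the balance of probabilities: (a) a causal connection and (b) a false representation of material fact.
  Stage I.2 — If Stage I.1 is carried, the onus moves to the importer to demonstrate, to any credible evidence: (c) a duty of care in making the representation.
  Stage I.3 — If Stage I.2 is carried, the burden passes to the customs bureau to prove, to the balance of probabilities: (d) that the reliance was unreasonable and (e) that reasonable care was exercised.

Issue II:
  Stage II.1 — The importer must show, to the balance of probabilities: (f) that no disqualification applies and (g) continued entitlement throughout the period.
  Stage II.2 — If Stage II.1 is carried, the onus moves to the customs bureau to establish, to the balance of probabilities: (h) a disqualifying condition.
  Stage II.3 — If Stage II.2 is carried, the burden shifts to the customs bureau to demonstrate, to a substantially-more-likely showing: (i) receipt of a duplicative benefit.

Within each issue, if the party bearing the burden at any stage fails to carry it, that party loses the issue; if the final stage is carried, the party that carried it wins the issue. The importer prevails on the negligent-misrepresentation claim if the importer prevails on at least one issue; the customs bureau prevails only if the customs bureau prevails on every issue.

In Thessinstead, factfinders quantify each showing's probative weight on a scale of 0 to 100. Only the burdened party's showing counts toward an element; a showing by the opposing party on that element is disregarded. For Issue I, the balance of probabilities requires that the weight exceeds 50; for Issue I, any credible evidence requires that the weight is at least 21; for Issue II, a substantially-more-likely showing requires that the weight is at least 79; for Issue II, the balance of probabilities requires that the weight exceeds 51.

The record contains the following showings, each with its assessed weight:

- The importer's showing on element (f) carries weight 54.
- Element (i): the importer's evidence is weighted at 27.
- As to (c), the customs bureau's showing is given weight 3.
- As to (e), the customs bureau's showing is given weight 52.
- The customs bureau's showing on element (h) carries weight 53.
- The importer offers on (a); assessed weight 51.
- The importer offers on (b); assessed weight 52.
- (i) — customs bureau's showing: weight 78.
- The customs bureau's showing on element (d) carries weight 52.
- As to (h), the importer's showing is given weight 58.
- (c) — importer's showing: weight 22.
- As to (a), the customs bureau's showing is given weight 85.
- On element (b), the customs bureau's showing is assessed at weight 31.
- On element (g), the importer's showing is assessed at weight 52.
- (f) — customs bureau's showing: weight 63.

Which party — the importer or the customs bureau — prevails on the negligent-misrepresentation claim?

— Issue I —
At Stage I.1 the importer must meet the balance of probabilities (weight exceeds 50): on (a) the weight is 51 (the customs bureau's 85 is given no effect), > 50, so (a) meets the standard; on (b) the weight is 52 (the customs bureau's 31 is given no effect), > 50, so (b) meets the standard.
  Stage I.1 is satisfied; the importer continues to bear the burden.
At Stage I.2 the importer must meet any credible evidence (weight is at least 21): on (c) the weight is 22 (the customs bureau's 3 is given no effect), ≥ 21, so (c) meets the standard.
  All elements met. The burden passes to the customs bureau.
At Stage I.3 the customs bureau must meet the balance of probabilities (weight exceeds 50): on (d) the weight is 52, > 50, so (d) meets the standard; on (e) the weight is 52, which does exceed 50, so (e) meets the standard.
  The customs bureau carries the last stage.
With every stage satisfied, the customs bureau prevails on this issue.
— Issue II —
At Stage II.1 the importer must meet the balance of probabilities (weight exceeds 51): on (f) the weight is 54 (the customs bureau's 63 is given no effect), > 51, so (f) meets the standard; on (g) the weight is 52, which does exceed 51, so (g) meets the standard.
  Stage II.1 is satisfied; the onus moves to the customs bureau.
At Stage II.2 the customs bureau must meet the balance of probabilities (weight exceeds 51): on (h) the weight is 53 (the importer's 58 is given no effect), which does exceed 51, so (h) meets the standard.
  Stage II.2 is satisfied; the customs bureau continues to bear the burden.
At Stage II.3 the customs bureau must meet a substantially-more-likely showing (weight is at least 79): on (i) the weight is 78 (the importer's 27 is given no effect), < 79, so (i) does not meet the standard.
  Not every element is met, so the customs bureau fails to carry Stage II.3.
The analysis ends at Stage II.3; the importer prevails on this issue.
Per-issue: Issue I → customs bureau; Issue II → importer. The importer must prevail on at least one issue; overall, the importer prevails.

importer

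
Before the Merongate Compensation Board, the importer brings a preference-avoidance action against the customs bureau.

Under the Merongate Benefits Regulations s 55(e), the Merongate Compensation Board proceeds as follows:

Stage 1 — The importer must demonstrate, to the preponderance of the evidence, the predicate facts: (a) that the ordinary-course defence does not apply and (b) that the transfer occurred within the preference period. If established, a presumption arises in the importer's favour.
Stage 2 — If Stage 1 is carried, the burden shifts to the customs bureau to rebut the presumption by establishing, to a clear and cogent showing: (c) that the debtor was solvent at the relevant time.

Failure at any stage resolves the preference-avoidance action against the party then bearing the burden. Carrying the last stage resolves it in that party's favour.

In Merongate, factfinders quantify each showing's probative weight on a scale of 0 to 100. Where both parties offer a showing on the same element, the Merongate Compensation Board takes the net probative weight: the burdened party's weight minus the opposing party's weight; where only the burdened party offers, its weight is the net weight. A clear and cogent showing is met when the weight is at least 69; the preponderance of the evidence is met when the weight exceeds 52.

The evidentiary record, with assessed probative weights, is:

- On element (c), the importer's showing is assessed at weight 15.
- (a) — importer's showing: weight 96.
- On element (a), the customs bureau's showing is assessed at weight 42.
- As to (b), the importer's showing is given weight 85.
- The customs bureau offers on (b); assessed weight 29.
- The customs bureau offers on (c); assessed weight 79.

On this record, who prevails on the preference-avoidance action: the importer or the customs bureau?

Stage 1 (importer, the preponderance of the evidence, weight exceeds 52): (a) net 96−42=54 > 52 — meets; (b) net 85−29=56 > 52 — meets.
  Stage 1 carried; the burden shifts to the customs bureau.
Stage 2 (customs bureau, a clear and cogent showing, weight is at least 69): (c) net 79−15=64 < 69 — fails.
  The customs bureau does not carry Stage 2.
The analysis ends at Stage 2; the importer prevails.

importer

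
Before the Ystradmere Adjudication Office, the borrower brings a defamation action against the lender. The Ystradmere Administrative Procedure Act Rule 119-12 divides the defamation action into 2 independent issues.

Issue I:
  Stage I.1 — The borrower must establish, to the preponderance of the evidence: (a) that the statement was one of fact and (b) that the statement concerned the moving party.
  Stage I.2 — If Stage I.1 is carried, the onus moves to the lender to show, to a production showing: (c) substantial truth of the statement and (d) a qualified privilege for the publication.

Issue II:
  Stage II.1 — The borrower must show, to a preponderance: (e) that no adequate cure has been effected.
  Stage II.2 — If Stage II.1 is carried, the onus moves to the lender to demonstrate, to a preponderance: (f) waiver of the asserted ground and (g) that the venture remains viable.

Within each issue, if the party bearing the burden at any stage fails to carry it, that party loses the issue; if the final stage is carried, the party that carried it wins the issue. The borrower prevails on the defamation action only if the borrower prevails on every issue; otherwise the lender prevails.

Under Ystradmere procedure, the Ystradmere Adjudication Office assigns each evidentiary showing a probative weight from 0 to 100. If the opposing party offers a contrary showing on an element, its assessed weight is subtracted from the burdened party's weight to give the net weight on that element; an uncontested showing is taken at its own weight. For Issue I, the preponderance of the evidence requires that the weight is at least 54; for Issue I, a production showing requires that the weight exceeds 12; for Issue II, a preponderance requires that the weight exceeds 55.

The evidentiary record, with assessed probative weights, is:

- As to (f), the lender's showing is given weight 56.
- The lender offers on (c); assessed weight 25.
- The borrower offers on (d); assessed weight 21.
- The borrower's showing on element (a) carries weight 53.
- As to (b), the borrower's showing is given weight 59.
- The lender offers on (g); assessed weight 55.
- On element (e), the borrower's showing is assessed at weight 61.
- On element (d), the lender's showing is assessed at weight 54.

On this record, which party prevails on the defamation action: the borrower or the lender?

— Issue I —
Stage I.1 (borrower, the preponderance of the evidence, weight is at least 54): (a) 53 < 54 — fails; (b) 59 ≥ 54 — meets.
  Not every element is met, so the borrower fails to carry Stage I.1.
The lender prevails on this issue.
— Issue II —
At Stage II.1 the borrower must meet a preponderance (weight exceeds 55): on (e) the weight is 61, > 55, so (e) meets the standard.
  Stage II.1 is satisfied; the onus moves to the lender.
At Stage II.2 the lender must meet a preponderance (weight exceeds 55): on (f) the weight is 56, > 55, so (f) meets the standard; on (g) the weight is 55, ≤ 55, so (g) does not meet the standard.
  The lender does not carry Stage II.2.
The analysis ends at Stage II.2; the borrower prevails on this issue.
Per-issue: Issue I → lender; Issue II → borrower. The borrower must prevail on every issue; overall, the lender prevails.

lender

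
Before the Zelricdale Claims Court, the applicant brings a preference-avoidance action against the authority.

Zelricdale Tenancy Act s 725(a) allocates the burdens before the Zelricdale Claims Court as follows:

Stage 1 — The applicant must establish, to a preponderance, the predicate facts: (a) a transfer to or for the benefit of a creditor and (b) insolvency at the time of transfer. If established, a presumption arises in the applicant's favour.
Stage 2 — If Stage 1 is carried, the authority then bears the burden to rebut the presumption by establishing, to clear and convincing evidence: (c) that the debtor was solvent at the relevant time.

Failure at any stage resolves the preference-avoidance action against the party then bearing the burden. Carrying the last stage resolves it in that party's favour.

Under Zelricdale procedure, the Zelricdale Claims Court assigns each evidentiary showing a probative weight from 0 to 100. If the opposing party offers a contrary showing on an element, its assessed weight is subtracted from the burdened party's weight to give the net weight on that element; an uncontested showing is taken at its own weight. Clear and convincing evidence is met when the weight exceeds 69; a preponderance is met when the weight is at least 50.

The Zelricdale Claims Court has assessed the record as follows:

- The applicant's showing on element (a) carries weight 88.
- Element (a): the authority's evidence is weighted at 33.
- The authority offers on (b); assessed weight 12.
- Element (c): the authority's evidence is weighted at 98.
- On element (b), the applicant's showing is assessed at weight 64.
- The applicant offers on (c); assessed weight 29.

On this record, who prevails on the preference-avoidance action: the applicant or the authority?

At Stage 1 the applicant must meet a preponderance (weight is at least 50): on (a) the weight is 88 less the opposing 33 gives net 55, which does reach 50, so (a) meets the standard; on (b) the weight is 64 less the opposing 12 gives net 52, which does reach 50, so (b) meets the standard.
  Stage 1 carried; the burden shifts to the authority.
At Stage 2 the authority must meet clear and convincing evidence (weight exceeds 69): on (c) the weight is 98 less the opposing 29 gives net 69, ≤ 69, so (c) does not meet the standard.
  The authority does not carry Stage 2.
So the applicant prevails.

applicant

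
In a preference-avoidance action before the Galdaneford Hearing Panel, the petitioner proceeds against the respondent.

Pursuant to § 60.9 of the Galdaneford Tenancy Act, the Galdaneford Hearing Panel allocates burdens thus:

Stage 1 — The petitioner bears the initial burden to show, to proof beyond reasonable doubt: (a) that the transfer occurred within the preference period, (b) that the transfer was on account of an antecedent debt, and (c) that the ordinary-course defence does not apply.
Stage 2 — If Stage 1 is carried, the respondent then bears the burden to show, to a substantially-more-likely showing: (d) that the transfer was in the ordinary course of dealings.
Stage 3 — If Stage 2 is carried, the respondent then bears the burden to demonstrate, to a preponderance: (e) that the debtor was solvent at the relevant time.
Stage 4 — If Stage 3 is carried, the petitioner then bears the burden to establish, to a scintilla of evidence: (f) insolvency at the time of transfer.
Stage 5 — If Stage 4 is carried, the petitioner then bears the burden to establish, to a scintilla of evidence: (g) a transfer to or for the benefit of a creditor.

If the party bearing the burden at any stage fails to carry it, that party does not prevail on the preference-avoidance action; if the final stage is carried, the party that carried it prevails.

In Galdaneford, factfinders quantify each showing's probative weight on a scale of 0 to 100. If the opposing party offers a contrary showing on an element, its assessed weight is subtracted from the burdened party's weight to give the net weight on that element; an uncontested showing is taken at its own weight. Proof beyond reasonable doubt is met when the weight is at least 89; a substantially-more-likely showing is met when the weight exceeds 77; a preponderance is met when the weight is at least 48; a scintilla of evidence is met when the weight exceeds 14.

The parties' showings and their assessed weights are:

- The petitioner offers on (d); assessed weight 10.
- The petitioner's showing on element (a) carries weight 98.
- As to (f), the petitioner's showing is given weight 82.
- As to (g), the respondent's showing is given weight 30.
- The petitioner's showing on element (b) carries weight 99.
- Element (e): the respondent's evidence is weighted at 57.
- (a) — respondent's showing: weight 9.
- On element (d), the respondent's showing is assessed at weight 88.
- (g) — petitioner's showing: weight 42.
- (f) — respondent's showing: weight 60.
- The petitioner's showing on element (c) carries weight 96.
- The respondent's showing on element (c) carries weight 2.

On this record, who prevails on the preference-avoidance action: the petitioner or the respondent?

Stage 1 (petitioner, proof beyond reasonable doubt, weight is at least 89): (a) net 98−9=89 ≥ 89 — meets; (b) 99 ≥ 89 — meets; (c) net 96−2=94 ≥ 89 — meets.
  Stage 1 is satisfied; the onus moves to the respondent.
Stage 2 (respondent, a substantially-more-likely showing, weight exceeds 77): (d) net 88−10=78 > 77 — meets.
  All elements met. The respondent retains the burden for Stage 3.
Stage 3 (respondent, a preponderance, weight is at least 48): (e) 57 ≥ 48 — meets.
  The respondent carries Stage 3; the petitioner now bears the burden.
Stage 4 (petitioner, a scintilla of evidence, weight exceeds 14): (f) net 82−60=22 > 14 — meets.
  All elements met. The petitioner retains the burden for Stage 5.
Stage 5 (petitioner, a scintilla of evidence, weight exceeds 14): (g) net 42−30=12 ≤ 14 — fails.
  Not every element is met, so the petitioner fails to carry Stage 5.
So the respondent prevails.

respondent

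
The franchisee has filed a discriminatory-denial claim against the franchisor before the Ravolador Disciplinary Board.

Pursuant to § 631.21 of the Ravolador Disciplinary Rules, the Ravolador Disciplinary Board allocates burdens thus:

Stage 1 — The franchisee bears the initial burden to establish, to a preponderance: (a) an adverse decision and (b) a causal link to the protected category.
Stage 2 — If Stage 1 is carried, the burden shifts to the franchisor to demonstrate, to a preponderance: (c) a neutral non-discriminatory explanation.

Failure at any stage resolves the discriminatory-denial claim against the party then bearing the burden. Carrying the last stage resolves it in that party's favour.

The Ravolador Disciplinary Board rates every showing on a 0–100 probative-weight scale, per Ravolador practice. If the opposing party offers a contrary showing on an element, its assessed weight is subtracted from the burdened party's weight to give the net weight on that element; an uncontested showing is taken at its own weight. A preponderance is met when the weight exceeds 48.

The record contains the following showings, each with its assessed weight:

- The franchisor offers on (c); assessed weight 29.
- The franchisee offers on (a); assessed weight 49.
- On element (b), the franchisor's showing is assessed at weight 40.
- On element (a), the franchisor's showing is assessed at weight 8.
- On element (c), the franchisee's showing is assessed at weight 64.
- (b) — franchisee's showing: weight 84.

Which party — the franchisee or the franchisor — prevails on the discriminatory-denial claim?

franchisor

Stage 1 (franchisee, a preponderance, weight exceeds 48): (a) net 49−8=41 ≤ 48 — fails; (b) net 84−40=44 ≤ 48 — fails.
  Stage 1 not carried; the franchisee fails its burden.
The analysis ends at Stage 1; the franchisor prevails.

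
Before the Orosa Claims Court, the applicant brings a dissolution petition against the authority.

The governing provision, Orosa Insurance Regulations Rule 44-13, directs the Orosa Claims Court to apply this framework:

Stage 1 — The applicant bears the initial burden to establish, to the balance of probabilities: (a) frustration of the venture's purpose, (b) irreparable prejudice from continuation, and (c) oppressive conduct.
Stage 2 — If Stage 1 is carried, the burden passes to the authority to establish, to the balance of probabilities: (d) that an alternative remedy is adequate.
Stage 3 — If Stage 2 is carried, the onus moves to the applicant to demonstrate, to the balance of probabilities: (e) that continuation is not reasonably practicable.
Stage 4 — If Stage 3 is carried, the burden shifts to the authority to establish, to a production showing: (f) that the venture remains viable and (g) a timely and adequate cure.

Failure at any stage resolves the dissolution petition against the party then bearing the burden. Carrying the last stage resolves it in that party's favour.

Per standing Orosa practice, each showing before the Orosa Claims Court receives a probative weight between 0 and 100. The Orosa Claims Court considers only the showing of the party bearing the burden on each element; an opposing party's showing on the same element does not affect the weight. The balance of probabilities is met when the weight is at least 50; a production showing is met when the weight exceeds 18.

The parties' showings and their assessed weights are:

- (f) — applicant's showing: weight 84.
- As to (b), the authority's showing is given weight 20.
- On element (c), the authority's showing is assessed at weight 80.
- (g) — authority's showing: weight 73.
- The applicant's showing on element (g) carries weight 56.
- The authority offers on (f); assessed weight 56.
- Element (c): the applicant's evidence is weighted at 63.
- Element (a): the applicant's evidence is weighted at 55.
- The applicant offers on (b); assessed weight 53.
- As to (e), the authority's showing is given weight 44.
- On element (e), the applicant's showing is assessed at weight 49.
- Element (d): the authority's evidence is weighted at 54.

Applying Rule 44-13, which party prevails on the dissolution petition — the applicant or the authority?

At Stage 1 the applicant must meet the balance of probabilities (weight is at least 50): on (a) the weight is 55, ≥ 50, so (a) meets the standard; on (b) the weight is 53 (the authority's 20 is given no effect), which does reach 50, so (b) meets the standard; on (c) the weight is 63 (the authority's 80 is given no effect), which does reach 50, so (c) meets the standard.
  Stage 1 is satisfied; the onus moves to the authority.
At Stage 2 the authority must meet the balance of probabilities (weight is at least 50): on (d) the weight is 54, which does reach 50, so (d) meets the standard.
  All elements met. The burden passes to the applicant.
At Stage 3 the applicant must meet the balance of probabilities (weight is at least 50): on (e) the weight is 49 (the authority's 44 is given no effect), which does not reach 50, so (e) does not meet the standard.
  Not every element is met, so the applicant fails to carry Stage 3.
The authority prevails.

authority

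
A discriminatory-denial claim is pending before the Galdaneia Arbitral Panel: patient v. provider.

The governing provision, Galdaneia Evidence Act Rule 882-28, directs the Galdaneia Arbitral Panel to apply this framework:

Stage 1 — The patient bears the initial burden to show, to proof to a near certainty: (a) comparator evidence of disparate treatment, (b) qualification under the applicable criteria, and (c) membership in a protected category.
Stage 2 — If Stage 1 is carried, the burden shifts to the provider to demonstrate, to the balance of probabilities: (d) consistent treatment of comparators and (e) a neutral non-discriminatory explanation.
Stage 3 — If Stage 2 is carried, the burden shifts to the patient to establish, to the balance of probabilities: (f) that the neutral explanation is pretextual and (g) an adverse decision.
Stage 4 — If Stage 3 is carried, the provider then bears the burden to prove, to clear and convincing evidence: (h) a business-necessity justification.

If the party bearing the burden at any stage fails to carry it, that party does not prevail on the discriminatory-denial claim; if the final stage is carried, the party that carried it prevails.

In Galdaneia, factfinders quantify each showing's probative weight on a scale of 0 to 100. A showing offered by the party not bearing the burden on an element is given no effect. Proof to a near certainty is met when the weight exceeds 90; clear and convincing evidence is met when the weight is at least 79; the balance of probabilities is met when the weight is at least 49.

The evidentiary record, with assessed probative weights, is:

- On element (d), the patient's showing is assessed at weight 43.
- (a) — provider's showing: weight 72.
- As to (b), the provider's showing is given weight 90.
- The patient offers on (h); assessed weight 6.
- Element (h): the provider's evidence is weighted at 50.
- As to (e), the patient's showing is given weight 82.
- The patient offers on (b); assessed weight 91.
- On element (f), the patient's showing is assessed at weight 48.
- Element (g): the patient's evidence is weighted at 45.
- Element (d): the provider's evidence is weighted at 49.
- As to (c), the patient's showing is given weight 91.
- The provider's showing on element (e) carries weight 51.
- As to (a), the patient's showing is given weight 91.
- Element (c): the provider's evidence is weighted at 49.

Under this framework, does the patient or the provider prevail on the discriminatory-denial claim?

provider

Stage 1 — burden on patient; standard: proof to a near certainty (weight exceeds 90).
    (a): 91 (provider's 72 disregarded) > 90 [met]
    (b): 91 (provider's 90 disregarded) > 90 [met]
    (c): 91 (provider's 49 disregarded) > 90 [met]
  Stage 1 carried; the burden shifts to the provider.
Stage 2 — burden on provider; standard: the balance of probabilities (weight is at least 49).
    (d): 49 (patient's 43 disregarded) ≥ 49 [met]
    (e): 51 (patient's 82 disregarded) ≥ 49 [met]
  The provider carries Stage 2; the patient now bears the burden.
Stage 3 — burden on patient; standard: the balance of probabilities (weight is at least 49).
    (f): 48 < 49 [not met]
    (g): 45 < 49 [not met]
  Stage 3 not carried; the patient fails its burden.
So the provider prevails.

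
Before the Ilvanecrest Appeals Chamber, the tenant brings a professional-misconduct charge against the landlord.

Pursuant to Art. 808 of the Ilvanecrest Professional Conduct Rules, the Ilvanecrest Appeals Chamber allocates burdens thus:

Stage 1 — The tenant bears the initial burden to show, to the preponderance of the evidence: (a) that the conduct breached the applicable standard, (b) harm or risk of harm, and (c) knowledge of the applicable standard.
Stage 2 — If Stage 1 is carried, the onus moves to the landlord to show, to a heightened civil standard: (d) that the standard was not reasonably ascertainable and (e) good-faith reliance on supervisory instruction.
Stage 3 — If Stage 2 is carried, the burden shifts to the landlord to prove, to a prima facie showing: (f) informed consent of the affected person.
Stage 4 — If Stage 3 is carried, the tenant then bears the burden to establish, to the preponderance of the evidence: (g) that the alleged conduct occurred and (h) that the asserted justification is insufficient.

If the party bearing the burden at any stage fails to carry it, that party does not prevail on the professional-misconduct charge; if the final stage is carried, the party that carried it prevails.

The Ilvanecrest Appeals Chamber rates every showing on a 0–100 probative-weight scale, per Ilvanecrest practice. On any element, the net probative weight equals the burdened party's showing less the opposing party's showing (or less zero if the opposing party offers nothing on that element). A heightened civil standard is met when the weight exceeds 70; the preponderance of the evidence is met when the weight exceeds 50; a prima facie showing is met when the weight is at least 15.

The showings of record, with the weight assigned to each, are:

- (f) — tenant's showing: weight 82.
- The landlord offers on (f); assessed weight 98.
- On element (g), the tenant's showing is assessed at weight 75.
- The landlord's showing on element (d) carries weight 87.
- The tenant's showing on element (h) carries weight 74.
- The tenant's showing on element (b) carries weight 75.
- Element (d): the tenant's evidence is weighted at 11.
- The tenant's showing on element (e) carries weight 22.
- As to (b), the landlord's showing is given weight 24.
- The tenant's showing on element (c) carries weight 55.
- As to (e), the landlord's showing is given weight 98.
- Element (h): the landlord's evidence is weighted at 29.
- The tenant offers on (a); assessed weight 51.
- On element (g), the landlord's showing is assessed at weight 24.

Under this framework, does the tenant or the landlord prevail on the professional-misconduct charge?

At Stage 1 the tenant must meet the preponderance of the evidence (weight exceeds 50): on (a) the weight is 51, which does exceed 50, so (a) meets the standard; on (b) the weight is 75 less the opposing 24 gives net 51, which does exceed 50, so (b) meets the standard; on (c) the weight is 55, which does exceed 50, so (c) meets the standard.
  The tenant carries Stage 1; the landlord now bears the burden.
At Stage 2 the landlord must meet a heightened civil standard (weight exceeds 70): on (d) the weight is 87 less the opposing 11 gives net 76, which does exceed 70, so (d) meets the standard; on (e) the weight is 98 less the opposing 22 gives net 76, which does exceed 70, so (e) meets the standard.
  Stage 2 carried; the burden remains with the landlord.
At Stage 3 the landlord must meet a prima facie showing (weight is at least 15): on (f) the weight is 98 less the opposing 82 gives net 16, ≥ 15, so (f) meets the standard.
  Stage 3 carried; the burden shifts to the tenant.
At Stage 4 the tenant must meet the preponderance of the evidence (weight exceeds 50): on (g) the weight is 75 less the opposing 24 gives net 51, which does exceed 50, so (g) meets the standard; on (h) the weight is 74 less the opposing 29 gives net 45, which does not exceed 50, so (h) does not meet the standard.
  The tenant does not carry Stage 4.
So the landlord prevails.

landlord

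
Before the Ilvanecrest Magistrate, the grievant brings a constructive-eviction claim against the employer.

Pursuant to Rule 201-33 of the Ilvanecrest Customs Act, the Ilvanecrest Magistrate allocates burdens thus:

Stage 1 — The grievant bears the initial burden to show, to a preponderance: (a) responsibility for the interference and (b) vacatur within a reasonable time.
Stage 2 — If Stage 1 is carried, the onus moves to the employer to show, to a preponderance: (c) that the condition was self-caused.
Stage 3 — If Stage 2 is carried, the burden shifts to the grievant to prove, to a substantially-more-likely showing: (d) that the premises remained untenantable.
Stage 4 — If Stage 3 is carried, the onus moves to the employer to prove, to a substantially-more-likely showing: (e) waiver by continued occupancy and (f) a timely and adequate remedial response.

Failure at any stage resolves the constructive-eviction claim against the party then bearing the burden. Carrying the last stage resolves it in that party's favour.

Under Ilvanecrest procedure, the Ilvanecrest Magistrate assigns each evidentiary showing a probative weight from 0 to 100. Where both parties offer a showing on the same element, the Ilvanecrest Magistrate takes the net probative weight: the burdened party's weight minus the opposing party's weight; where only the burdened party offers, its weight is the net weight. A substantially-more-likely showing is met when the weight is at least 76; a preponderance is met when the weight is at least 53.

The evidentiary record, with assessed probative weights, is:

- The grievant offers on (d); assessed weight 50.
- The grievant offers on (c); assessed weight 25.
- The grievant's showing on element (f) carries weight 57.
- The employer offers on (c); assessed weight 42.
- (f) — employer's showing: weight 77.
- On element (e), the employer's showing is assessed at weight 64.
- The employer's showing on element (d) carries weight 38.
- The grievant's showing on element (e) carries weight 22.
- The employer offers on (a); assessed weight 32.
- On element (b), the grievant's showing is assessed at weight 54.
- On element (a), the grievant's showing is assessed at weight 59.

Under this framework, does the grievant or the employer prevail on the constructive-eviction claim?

employer

At Stage 1 the grievant must meet a preponderance (weight is at least 53): on (a) the weight is 59 less the opposing 32 gives net 27, which does not reach 53, so (a) does not meet the standard; on (b) the weight is 54, which does reach 53, so (b) meets the standard.
  Stage 1 not carried; the grievant fails its burden.
The analysis ends at Stage 1; the employer prevails.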